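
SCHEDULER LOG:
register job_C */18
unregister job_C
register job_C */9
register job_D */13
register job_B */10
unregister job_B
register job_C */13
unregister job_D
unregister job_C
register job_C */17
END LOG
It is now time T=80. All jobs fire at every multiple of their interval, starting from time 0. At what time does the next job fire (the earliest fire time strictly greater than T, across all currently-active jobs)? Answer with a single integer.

Op 1: register job_C */18 -> active={job_C:*/18}
Op 2: unregister job_C -> active={}
Op 3: register job_C */9 -> active={job_C:*/9}
Op 4: register job_D */13 -> active={job_C:*/9, job_D:*/13}
Op 5: register job_B */10 -> active={job_B:*/10, job_C:*/9, job_D:*/13}
Op 6: unregister job_B -> active={job_C:*/9, job_D:*/13}
Op 7: register job_C */13 -> active={job_C:*/13, job_D:*/13}
Op 8: unregister job_D -> active={job_C:*/13}
Op 9: unregister job_C -> active={}
Op 10: register job_C */17 -> active={job_C:*/17}
  job_C: interval 17, next fire after T=80 is 85
Earliest fire time = 85 (job job_C)

Answer: 85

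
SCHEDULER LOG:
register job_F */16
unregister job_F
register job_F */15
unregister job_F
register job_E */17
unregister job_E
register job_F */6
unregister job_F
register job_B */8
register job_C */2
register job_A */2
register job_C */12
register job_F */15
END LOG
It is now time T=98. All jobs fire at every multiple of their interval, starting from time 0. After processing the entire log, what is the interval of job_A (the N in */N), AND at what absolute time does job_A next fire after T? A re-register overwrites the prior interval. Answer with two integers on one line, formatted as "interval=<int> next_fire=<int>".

Op 1: register job_F */16 -> active={job_F:*/16}
Op 2: unregister job_F -> active={}
Op 3: register job_F */15 -> active={job_F:*/15}
Op 4: unregister job_F -> active={}
Op 5: register job_E */17 -> active={job_E:*/17}
Op 6: unregister job_E -> active={}
Op 7: register job_F */6 -> active={job_F:*/6}
Op 8: unregister job_F -> active={}
Op 9: register job_B */8 -> active={job_B:*/8}
Op 10: register job_C */2 -> active={job_B:*/8, job_C:*/2}
Op 11: register job_A */2 -> active={job_A:*/2, job_B:*/8, job_C:*/2}
Op 12: register job_C */12 -> active={job_A:*/2, job_B:*/8, job_C:*/12}
Op 13: register job_F */15 -> active={job_A:*/2, job_B:*/8, job_C:*/12, job_F:*/15}
Final interval of job_A = 2
Next fire of job_A after T=98: (98//2+1)*2 = 100

Answer: interval=2 next_fire=100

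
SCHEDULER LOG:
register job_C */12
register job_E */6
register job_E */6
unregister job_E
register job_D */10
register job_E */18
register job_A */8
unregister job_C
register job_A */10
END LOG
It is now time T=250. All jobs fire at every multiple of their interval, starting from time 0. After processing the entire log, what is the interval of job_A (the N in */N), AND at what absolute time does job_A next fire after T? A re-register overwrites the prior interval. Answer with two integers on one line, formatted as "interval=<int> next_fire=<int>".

Answer: interval=10 next_fire=260

Derivation:
Op 1: register job_C */12 -> active={job_C:*/12}
Op 2: register job_E */6 -> active={job_C:*/12, job_E:*/6}
Op 3: register job_E */6 -> active={job_C:*/12, job_E:*/6}
Op 4: unregister job_E -> active={job_C:*/12}
Op 5: register job_D */10 -> active={job_C:*/12, job_D:*/10}
Op 6: register job_E */18 -> active={job_C:*/12, job_D:*/10, job_E:*/18}
Op 7: register job_A */8 -> active={job_A:*/8, job_C:*/12, job_D:*/10, job_E:*/18}
Op 8: unregister job_C -> active={job_A:*/8, job_D:*/10, job_E:*/18}
Op 9: register job_A */10 -> active={job_A:*/10, job_D:*/10, job_E:*/18}
Final interval of job_A = 10
Next fire of job_A after T=250: (250//10+1)*10 = 260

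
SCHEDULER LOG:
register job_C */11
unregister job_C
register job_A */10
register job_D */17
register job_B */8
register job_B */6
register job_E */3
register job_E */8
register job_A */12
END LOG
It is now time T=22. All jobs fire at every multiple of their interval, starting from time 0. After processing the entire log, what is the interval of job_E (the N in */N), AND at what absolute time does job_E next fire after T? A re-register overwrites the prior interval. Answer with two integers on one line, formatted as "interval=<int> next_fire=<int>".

Answer: interval=8 next_fire=24

Derivation:
Op 1: register job_C */11 -> active={job_C:*/11}
Op 2: unregister job_C -> active={}
Op 3: register job_A */10 -> active={job_A:*/10}
Op 4: register job_D */17 -> active={job_A:*/10, job_D:*/17}
Op 5: register job_B */8 -> active={job_A:*/10, job_B:*/8, job_D:*/17}
Op 6: register job_B */6 -> active={job_A:*/10, job_B:*/6, job_D:*/17}
Op 7: register job_E */3 -> active={job_A:*/10, job_B:*/6, job_D:*/17, job_E:*/3}
Op 8: register job_E */8 -> active={job_A:*/10, job_B:*/6, job_D:*/17, job_E:*/8}
Op 9: register job_A */12 -> active={job_A:*/12, job_B:*/6, job_D:*/17, job_E:*/8}
Final interval of job_E = 8
Next fire of job_E after T=22: (22//8+1)*8 = 24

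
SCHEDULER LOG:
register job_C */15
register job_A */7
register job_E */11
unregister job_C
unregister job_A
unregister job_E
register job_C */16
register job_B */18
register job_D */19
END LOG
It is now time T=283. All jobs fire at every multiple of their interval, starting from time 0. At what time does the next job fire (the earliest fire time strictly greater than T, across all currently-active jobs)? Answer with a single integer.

Op 1: register job_C */15 -> active={job_C:*/15}
Op 2: register job_A */7 -> active={job_A:*/7, job_C:*/15}
Op 3: register job_E */11 -> active={job_A:*/7, job_C:*/15, job_E:*/11}
Op 4: unregister job_C -> active={job_A:*/7, job_E:*/11}
Op 5: unregister job_A -> active={job_E:*/11}
Op 6: unregister job_E -> active={}
Op 7: register job_C */16 -> active={job_C:*/16}
Op 8: register job_B */18 -> active={job_B:*/18, job_C:*/16}
Op 9: register job_D */19 -> active={job_B:*/18, job_C:*/16, job_D:*/19}
  job_B: interval 18, next fire after T=283 is 288
  job_C: interval 16, next fire after T=283 is 288
  job_D: interval 19, next fire after T=283 is 285
Earliest fire time = 285 (job job_D)

Answer: 285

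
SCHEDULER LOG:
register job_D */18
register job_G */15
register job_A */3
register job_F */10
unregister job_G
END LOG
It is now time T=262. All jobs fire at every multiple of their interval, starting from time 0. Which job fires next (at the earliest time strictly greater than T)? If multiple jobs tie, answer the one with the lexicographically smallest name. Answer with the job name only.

Answer: job_A

Derivation:
Op 1: register job_D */18 -> active={job_D:*/18}
Op 2: register job_G */15 -> active={job_D:*/18, job_G:*/15}
Op 3: register job_A */3 -> active={job_A:*/3, job_D:*/18, job_G:*/15}
Op 4: register job_F */10 -> active={job_A:*/3, job_D:*/18, job_F:*/10, job_G:*/15}
Op 5: unregister job_G -> active={job_A:*/3, job_D:*/18, job_F:*/10}
  job_A: interval 3, next fire after T=262 is 264
  job_D: interval 18, next fire after T=262 is 270
  job_F: interval 10, next fire after T=262 is 270
Earliest = 264, winner (lex tiebreak) = job_A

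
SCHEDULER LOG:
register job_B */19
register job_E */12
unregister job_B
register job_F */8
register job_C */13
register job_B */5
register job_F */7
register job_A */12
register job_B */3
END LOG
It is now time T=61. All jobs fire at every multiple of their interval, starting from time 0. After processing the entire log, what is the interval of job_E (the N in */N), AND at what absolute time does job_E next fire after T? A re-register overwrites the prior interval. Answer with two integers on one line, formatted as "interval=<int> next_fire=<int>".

Answer: interval=12 next_fire=72

Derivation:
Op 1: register job_B */19 -> active={job_B:*/19}
Op 2: register job_E */12 -> active={job_B:*/19, job_E:*/12}
Op 3: unregister job_B -> active={job_E:*/12}
Op 4: register job_F */8 -> active={job_E:*/12, job_F:*/8}
Op 5: register job_C */13 -> active={job_C:*/13, job_E:*/12, job_F:*/8}
Op 6: register job_B */5 -> active={job_B:*/5, job_C:*/13, job_E:*/12, job_F:*/8}
Op 7: register job_F */7 -> active={job_B:*/5, job_C:*/13, job_E:*/12, job_F:*/7}
Op 8: register job_A */12 -> active={job_A:*/12, job_B:*/5, job_C:*/13, job_E:*/12, job_F:*/7}
Op 9: register job_B */3 -> active={job_A:*/12, job_B:*/3, job_C:*/13, job_E:*/12, job_F:*/7}
Final interval of job_E = 12
Next fire of job_E after T=61: (61//12+1)*12 = 72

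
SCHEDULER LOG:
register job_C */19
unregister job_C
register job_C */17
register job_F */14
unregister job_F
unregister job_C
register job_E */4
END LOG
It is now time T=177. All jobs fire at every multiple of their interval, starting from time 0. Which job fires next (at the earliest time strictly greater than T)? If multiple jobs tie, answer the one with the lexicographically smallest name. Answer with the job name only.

Answer: job_E

Derivation:
Op 1: register job_C */19 -> active={job_C:*/19}
Op 2: unregister job_C -> active={}
Op 3: register job_C */17 -> active={job_C:*/17}
Op 4: register job_F */14 -> active={job_C:*/17, job_F:*/14}
Op 5: unregister job_F -> active={job_C:*/17}
Op 6: unregister job_C -> active={}
Op 7: register job_E */4 -> active={job_E:*/4}
  job_E: interval 4, next fire after T=177 is 180
Earliest = 180, winner (lex tiebreak) = job_E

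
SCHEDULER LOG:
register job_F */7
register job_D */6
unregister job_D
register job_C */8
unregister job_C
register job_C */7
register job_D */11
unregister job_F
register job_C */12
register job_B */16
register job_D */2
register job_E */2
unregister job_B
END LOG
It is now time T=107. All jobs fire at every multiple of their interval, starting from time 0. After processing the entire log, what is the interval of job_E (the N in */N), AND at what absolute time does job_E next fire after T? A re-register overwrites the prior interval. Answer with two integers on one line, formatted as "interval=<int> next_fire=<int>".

Op 1: register job_F */7 -> active={job_F:*/7}
Op 2: register job_D */6 -> active={job_D:*/6, job_F:*/7}
Op 3: unregister job_D -> active={job_F:*/7}
Op 4: register job_C */8 -> active={job_C:*/8, job_F:*/7}
Op 5: unregister job_C -> active={job_F:*/7}
Op 6: register job_C */7 -> active={job_C:*/7, job_F:*/7}
Op 7: register job_D */11 -> active={job_C:*/7, job_D:*/11, job_F:*/7}
Op 8: unregister job_F -> active={job_C:*/7, job_D:*/11}
Op 9: register job_C */12 -> active={job_C:*/12, job_D:*/11}
Op 10: register job_B */16 -> active={job_B:*/16, job_C:*/12, job_D:*/11}
Op 11: register job_D */2 -> active={job_B:*/16, job_C:*/12, job_D:*/2}
Op 12: register job_E */2 -> active={job_B:*/16, job_C:*/12, job_D:*/2, job_E:*/2}
Op 13: unregister job_B -> active={job_C:*/12, job_D:*/2, job_E:*/2}
Final interval of job_E = 2
Next fire of job_E after T=107: (107//2+1)*2 = 108

Answer: interval=2 next_fire=108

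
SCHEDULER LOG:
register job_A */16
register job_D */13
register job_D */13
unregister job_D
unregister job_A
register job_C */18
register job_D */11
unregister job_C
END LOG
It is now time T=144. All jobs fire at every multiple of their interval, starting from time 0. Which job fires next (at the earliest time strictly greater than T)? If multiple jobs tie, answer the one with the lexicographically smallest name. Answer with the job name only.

Answer: job_D

Derivation:
Op 1: register job_A */16 -> active={job_A:*/16}
Op 2: register job_D */13 -> active={job_A:*/16, job_D:*/13}
Op 3: register job_D */13 -> active={job_A:*/16, job_D:*/13}
Op 4: unregister job_D -> active={job_A:*/16}
Op 5: unregister job_A -> active={}
Op 6: register job_C */18 -> active={job_C:*/18}
Op 7: register job_D */11 -> active={job_C:*/18, job_D:*/11}
Op 8: unregister job_C -> active={job_D:*/11}
  job_D: interval 11, next fire after T=144 is 154
Earliest = 154, winner (lex tiebreak) = job_D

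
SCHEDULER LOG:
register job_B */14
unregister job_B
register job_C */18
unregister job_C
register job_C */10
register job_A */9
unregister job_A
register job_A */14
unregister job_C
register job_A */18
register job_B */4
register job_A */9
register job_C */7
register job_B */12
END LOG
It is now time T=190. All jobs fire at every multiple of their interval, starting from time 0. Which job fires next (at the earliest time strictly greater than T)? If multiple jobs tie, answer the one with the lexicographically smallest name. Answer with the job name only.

Answer: job_B

Derivation:
Op 1: register job_B */14 -> active={job_B:*/14}
Op 2: unregister job_B -> active={}
Op 3: register job_C */18 -> active={job_C:*/18}
Op 4: unregister job_C -> active={}
Op 5: register job_C */10 -> active={job_C:*/10}
Op 6: register job_A */9 -> active={job_A:*/9, job_C:*/10}
Op 7: unregister job_A -> active={job_C:*/10}
Op 8: register job_A */14 -> active={job_A:*/14, job_C:*/10}
Op 9: unregister job_C -> active={job_A:*/14}
Op 10: register job_A */18 -> active={job_A:*/18}
Op 11: register job_B */4 -> active={job_A:*/18, job_B:*/4}
Op 12: register job_A */9 -> active={job_A:*/9, job_B:*/4}
Op 13: register job_C */7 -> active={job_A:*/9, job_B:*/4, job_C:*/7}
Op 14: register job_B */12 -> active={job_A:*/9, job_B:*/12, job_C:*/7}
  job_A: interval 9, next fire after T=190 is 198
  job_B: interval 12, next fire after T=190 is 192
  job_C: interval 7, next fire after T=190 is 196
Earliest = 192, winner (lex tiebreak) = job_B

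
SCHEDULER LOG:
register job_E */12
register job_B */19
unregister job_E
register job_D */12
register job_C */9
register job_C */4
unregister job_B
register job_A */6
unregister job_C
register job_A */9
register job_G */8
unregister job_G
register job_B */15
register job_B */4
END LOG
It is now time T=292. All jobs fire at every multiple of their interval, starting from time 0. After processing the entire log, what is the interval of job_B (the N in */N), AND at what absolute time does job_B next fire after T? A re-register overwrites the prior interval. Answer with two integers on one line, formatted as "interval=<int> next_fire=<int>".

Op 1: register job_E */12 -> active={job_E:*/12}
Op 2: register job_B */19 -> active={job_B:*/19, job_E:*/12}
Op 3: unregister job_E -> active={job_B:*/19}
Op 4: register job_D */12 -> active={job_B:*/19, job_D:*/12}
Op 5: register job_C */9 -> active={job_B:*/19, job_C:*/9, job_D:*/12}
Op 6: register job_C */4 -> active={job_B:*/19, job_C:*/4, job_D:*/12}
Op 7: unregister job_B -> active={job_C:*/4, job_D:*/12}
Op 8: register job_A */6 -> active={job_A:*/6, job_C:*/4, job_D:*/12}
Op 9: unregister job_C -> active={job_A:*/6, job_D:*/12}
Op 10: register job_A */9 -> active={job_A:*/9, job_D:*/12}
Op 11: register job_G */8 -> active={job_A:*/9, job_D:*/12, job_G:*/8}
Op 12: unregister job_G -> active={job_A:*/9, job_D:*/12}
Op 13: register job_B */15 -> active={job_A:*/9, job_B:*/15, job_D:*/12}
Op 14: register job_B */4 -> active={job_A:*/9, job_B:*/4, job_D:*/12}
Final interval of job_B = 4
Next fire of job_B after T=292: (292//4+1)*4 = 296

Answer: interval=4 next_fire=296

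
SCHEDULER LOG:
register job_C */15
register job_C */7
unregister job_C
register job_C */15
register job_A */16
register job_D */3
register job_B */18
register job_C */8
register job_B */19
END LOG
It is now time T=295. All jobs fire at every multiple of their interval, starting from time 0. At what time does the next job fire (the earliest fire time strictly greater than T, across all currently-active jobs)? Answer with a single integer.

Answer: 296

Derivation:
Op 1: register job_C */15 -> active={job_C:*/15}
Op 2: register job_C */7 -> active={job_C:*/7}
Op 3: unregister job_C -> active={}
Op 4: register job_C */15 -> active={job_C:*/15}
Op 5: register job_A */16 -> active={job_A:*/16, job_C:*/15}
Op 6: register job_D */3 -> active={job_A:*/16, job_C:*/15, job_D:*/3}
Op 7: register job_B */18 -> active={job_A:*/16, job_B:*/18, job_C:*/15, job_D:*/3}
Op 8: register job_C */8 -> active={job_A:*/16, job_B:*/18, job_C:*/8, job_D:*/3}
Op 9: register job_B */19 -> active={job_A:*/16, job_B:*/19, job_C:*/8, job_D:*/3}
  job_A: interval 16, next fire after T=295 is 304
  job_B: interval 19, next fire after T=295 is 304
  job_C: interval 8, next fire after T=295 is 296
  job_D: interval 3, next fire after T=295 is 297
Earliest fire time = 296 (job job_C)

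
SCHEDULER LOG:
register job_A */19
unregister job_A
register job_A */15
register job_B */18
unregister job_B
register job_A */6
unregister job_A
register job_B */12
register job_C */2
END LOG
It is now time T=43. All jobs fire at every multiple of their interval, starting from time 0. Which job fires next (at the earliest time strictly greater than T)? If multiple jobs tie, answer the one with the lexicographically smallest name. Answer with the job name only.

Op 1: register job_A */19 -> active={job_A:*/19}
Op 2: unregister job_A -> active={}
Op 3: register job_A */15 -> active={job_A:*/15}
Op 4: register job_B */18 -> active={job_A:*/15, job_B:*/18}
Op 5: unregister job_B -> active={job_A:*/15}
Op 6: register job_A */6 -> active={job_A:*/6}
Op 7: unregister job_A -> active={}
Op 8: register job_B */12 -> active={job_B:*/12}
Op 9: register job_C */2 -> active={job_B:*/12, job_C:*/2}
  job_B: interval 12, next fire after T=43 is 48
  job_C: interval 2, next fire after T=43 is 44
Earliest = 44, winner (lex tiebreak) = job_C

Answer: job_C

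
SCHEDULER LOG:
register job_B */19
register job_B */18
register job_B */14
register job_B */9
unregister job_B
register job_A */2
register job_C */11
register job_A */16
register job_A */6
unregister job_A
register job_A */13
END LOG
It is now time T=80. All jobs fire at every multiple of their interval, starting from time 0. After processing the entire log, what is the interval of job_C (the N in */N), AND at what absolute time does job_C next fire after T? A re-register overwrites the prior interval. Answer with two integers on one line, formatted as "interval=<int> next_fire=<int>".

Answer: interval=11 next_fire=88

Derivation:
Op 1: register job_B */19 -> active={job_B:*/19}
Op 2: register job_B */18 -> active={job_B:*/18}
Op 3: register job_B */14 -> active={job_B:*/14}
Op 4: register job_B */9 -> active={job_B:*/9}
Op 5: unregister job_B -> active={}
Op 6: register job_A */2 -> active={job_A:*/2}
Op 7: register job_C */11 -> active={job_A:*/2, job_C:*/11}
Op 8: register job_A */16 -> active={job_A:*/16, job_C:*/11}
Op 9: register job_A */6 -> active={job_A:*/6, job_C:*/11}
Op 10: unregister job_A -> active={job_C:*/11}
Op 11: register job_A */13 -> active={job_A:*/13, job_C:*/11}
Final interval of job_C = 11
Next fire of job_C after T=80: (80//11+1)*11 = 88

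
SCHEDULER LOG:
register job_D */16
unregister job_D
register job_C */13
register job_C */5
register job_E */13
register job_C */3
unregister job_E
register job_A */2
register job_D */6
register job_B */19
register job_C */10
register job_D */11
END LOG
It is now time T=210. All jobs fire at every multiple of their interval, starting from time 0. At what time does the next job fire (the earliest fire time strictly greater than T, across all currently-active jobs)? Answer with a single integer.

Answer: 212

Derivation:
Op 1: register job_D */16 -> active={job_D:*/16}
Op 2: unregister job_D -> active={}
Op 3: register job_C */13 -> active={job_C:*/13}
Op 4: register job_C */5 -> active={job_C:*/5}
Op 5: register job_E */13 -> active={job_C:*/5, job_E:*/13}
Op 6: register job_C */3 -> active={job_C:*/3, job_E:*/13}
Op 7: unregister job_E -> active={job_C:*/3}
Op 8: register job_A */2 -> active={job_A:*/2, job_C:*/3}
Op 9: register job_D */6 -> active={job_A:*/2, job_C:*/3, job_D:*/6}
Op 10: register job_B */19 -> active={job_A:*/2, job_B:*/19, job_C:*/3, job_D:*/6}
Op 11: register job_C */10 -> active={job_A:*/2, job_B:*/19, job_C:*/10, job_D:*/6}
Op 12: register job_D */11 -> active={job_A:*/2, job_B:*/19, job_C:*/10, job_D:*/11}
  job_A: interval 2, next fire after T=210 is 212
  job_B: interval 19, next fire after T=210 is 228
  job_C: interval 10, next fire after T=210 is 220
  job_D: interval 11, next fire after T=210 is 220
Earliest fire time = 212 (job job_A)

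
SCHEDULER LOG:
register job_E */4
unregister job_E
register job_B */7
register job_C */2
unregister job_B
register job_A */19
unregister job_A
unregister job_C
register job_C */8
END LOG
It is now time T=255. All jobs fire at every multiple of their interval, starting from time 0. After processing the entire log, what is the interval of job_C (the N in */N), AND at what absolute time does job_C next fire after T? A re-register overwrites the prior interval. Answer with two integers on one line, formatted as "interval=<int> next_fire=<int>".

Answer: interval=8 next_fire=256

Derivation:
Op 1: register job_E */4 -> active={job_E:*/4}
Op 2: unregister job_E -> active={}
Op 3: register job_B */7 -> active={job_B:*/7}
Op 4: register job_C */2 -> active={job_B:*/7, job_C:*/2}
Op 5: unregister job_B -> active={job_C:*/2}
Op 6: register job_A */19 -> active={job_A:*/19, job_C:*/2}
Op 7: unregister job_A -> active={job_C:*/2}
Op 8: unregister job_C -> active={}
Op 9: register job_C */8 -> active={job_C:*/8}
Final interval of job_C = 8
Next fire of job_C after T=255: (255//8+1)*8 = 256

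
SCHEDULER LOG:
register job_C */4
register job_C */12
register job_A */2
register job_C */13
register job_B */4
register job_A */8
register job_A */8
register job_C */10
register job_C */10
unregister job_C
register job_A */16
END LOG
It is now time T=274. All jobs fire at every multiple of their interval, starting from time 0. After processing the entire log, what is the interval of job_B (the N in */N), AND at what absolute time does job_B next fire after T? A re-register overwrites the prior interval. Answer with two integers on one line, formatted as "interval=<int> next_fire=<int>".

Answer: interval=4 next_fire=276

Derivation:
Op 1: register job_C */4 -> active={job_C:*/4}
Op 2: register job_C */12 -> active={job_C:*/12}
Op 3: register job_A */2 -> active={job_A:*/2, job_C:*/12}
Op 4: register job_C */13 -> active={job_A:*/2, job_C:*/13}
Op 5: register job_B */4 -> active={job_A:*/2, job_B:*/4, job_C:*/13}
Op 6: register job_A */8 -> active={job_A:*/8, job_B:*/4, job_C:*/13}
Op 7: register job_A */8 -> active={job_A:*/8, job_B:*/4, job_C:*/13}
Op 8: register job_C */10 -> active={job_A:*/8, job_B:*/4, job_C:*/10}
Op 9: register job_C */10 -> active={job_A:*/8, job_B:*/4, job_C:*/10}
Op 10: unregister job_C -> active={job_A:*/8, job_B:*/4}
Op 11: register job_A */16 -> active={job_A:*/16, job_B:*/4}
Final interval of job_B = 4
Next fire of job_B after T=274: (274//4+1)*4 = 276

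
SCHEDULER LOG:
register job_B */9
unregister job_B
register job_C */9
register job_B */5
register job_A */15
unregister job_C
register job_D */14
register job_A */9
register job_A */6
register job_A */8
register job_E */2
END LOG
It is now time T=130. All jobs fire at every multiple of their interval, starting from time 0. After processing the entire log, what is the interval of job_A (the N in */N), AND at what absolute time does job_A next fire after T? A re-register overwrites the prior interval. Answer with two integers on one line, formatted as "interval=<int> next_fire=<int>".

Op 1: register job_B */9 -> active={job_B:*/9}
Op 2: unregister job_B -> active={}
Op 3: register job_C */9 -> active={job_C:*/9}
Op 4: register job_B */5 -> active={job_B:*/5, job_C:*/9}
Op 5: register job_A */15 -> active={job_A:*/15, job_B:*/5, job_C:*/9}
Op 6: unregister job_C -> active={job_A:*/15, job_B:*/5}
Op 7: register job_D */14 -> active={job_A:*/15, job_B:*/5, job_D:*/14}
Op 8: register job_A */9 -> active={job_A:*/9, job_B:*/5, job_D:*/14}
Op 9: register job_A */6 -> active={job_A:*/6, job_B:*/5, job_D:*/14}
Op 10: register job_A */8 -> active={job_A:*/8, job_B:*/5, job_D:*/14}
Op 11: register job_E */2 -> active={job_A:*/8, job_B:*/5, job_D:*/14, job_E:*/2}
Final interval of job_A = 8
Next fire of job_A after T=130: (130//8+1)*8 = 136

Answer: interval=8 next_fire=136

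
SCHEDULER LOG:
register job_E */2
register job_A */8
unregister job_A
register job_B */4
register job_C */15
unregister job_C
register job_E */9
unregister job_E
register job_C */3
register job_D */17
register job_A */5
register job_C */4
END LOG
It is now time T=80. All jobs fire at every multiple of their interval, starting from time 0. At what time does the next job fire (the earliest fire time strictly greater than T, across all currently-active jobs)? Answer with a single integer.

Op 1: register job_E */2 -> active={job_E:*/2}
Op 2: register job_A */8 -> active={job_A:*/8, job_E:*/2}
Op 3: unregister job_A -> active={job_E:*/2}
Op 4: register job_B */4 -> active={job_B:*/4, job_E:*/2}
Op 5: register job_C */15 -> active={job_B:*/4, job_C:*/15, job_E:*/2}
Op 6: unregister job_C -> active={job_B:*/4, job_E:*/2}
Op 7: register job_E */9 -> active={job_B:*/4, job_E:*/9}
Op 8: unregister job_E -> active={job_B:*/4}
Op 9: register job_C */3 -> active={job_B:*/4, job_C:*/3}
Op 10: register job_D */17 -> active={job_B:*/4, job_C:*/3, job_D:*/17}
Op 11: register job_A */5 -> active={job_A:*/5, job_B:*/4, job_C:*/3, job_D:*/17}
Op 12: register job_C */4 -> active={job_A:*/5, job_B:*/4, job_C:*/4, job_D:*/17}
  job_A: interval 5, next fire after T=80 is 85
  job_B: interval 4, next fire after T=80 is 84
  job_C: interval 4, next fire after T=80 is 84
  job_D: interval 17, next fire after T=80 is 85
Earliest fire time = 84 (job job_B)

Answer: 84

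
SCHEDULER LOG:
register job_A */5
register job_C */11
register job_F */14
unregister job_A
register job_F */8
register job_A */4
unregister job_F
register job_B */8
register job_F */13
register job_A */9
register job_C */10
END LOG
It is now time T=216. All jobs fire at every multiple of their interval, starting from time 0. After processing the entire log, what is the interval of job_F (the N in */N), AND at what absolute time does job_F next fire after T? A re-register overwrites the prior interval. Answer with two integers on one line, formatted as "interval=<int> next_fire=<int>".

Op 1: register job_A */5 -> active={job_A:*/5}
Op 2: register job_C */11 -> active={job_A:*/5, job_C:*/11}
Op 3: register job_F */14 -> active={job_A:*/5, job_C:*/11, job_F:*/14}
Op 4: unregister job_A -> active={job_C:*/11, job_F:*/14}
Op 5: register job_F */8 -> active={job_C:*/11, job_F:*/8}
Op 6: register job_A */4 -> active={job_A:*/4, job_C:*/11, job_F:*/8}
Op 7: unregister job_F -> active={job_A:*/4, job_C:*/11}
Op 8: register job_B */8 -> active={job_A:*/4, job_B:*/8, job_C:*/11}
Op 9: register job_F */13 -> active={job_A:*/4, job_B:*/8, job_C:*/11, job_F:*/13}
Op 10: register job_A */9 -> active={job_A:*/9, job_B:*/8, job_C:*/11, job_F:*/13}
Op 11: register job_C */10 -> active={job_A:*/9, job_B:*/8, job_C:*/10, job_F:*/13}
Final interval of job_F = 13
Next fire of job_F after T=216: (216//13+1)*13 = 221

Answer: interval=13 next_fire=221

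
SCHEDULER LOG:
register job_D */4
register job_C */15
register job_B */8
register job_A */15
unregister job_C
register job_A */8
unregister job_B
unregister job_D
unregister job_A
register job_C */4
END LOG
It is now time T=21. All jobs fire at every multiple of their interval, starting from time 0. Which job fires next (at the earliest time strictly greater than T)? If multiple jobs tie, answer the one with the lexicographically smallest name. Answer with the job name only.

Answer: job_C

Derivation:
Op 1: register job_D */4 -> active={job_D:*/4}
Op 2: register job_C */15 -> active={job_C:*/15, job_D:*/4}
Op 3: register job_B */8 -> active={job_B:*/8, job_C:*/15, job_D:*/4}
Op 4: register job_A */15 -> active={job_A:*/15, job_B:*/8, job_C:*/15, job_D:*/4}
Op 5: unregister job_C -> active={job_A:*/15, job_B:*/8, job_D:*/4}
Op 6: register job_A */8 -> active={job_A:*/8, job_B:*/8, job_D:*/4}
Op 7: unregister job_B -> active={job_A:*/8, job_D:*/4}
Op 8: unregister job_D -> active={job_A:*/8}
Op 9: unregister job_A -> active={}
Op 10: register job_C */4 -> active={job_C:*/4}
  job_C: interval 4, next fire after T=21 is 24
Earliest = 24, winner (lex tiebreak) = job_C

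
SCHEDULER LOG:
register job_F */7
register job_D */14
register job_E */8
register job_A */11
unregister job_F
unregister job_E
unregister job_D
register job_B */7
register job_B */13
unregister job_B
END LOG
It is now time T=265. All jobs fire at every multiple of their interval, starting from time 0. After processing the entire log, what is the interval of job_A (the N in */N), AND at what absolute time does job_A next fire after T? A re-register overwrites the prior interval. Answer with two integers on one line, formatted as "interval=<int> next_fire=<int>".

Op 1: register job_F */7 -> active={job_F:*/7}
Op 2: register job_D */14 -> active={job_D:*/14, job_F:*/7}
Op 3: register job_E */8 -> active={job_D:*/14, job_E:*/8, job_F:*/7}
Op 4: register job_A */11 -> active={job_A:*/11, job_D:*/14, job_E:*/8, job_F:*/7}
Op 5: unregister job_F -> active={job_A:*/11, job_D:*/14, job_E:*/8}
Op 6: unregister job_E -> active={job_A:*/11, job_D:*/14}
Op 7: unregister job_D -> active={job_A:*/11}
Op 8: register job_B */7 -> active={job_A:*/11, job_B:*/7}
Op 9: register job_B */13 -> active={job_A:*/11, job_B:*/13}
Op 10: unregister job_B -> active={job_A:*/11}
Final interval of job_A = 11
Next fire of job_A after T=265: (265//11+1)*11 = 275

Answer: interval=11 next_fire=275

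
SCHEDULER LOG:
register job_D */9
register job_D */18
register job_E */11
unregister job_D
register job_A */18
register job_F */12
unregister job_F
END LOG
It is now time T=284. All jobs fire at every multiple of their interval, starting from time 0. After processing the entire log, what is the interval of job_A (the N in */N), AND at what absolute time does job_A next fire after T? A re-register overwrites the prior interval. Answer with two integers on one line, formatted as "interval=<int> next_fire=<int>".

Op 1: register job_D */9 -> active={job_D:*/9}
Op 2: register job_D */18 -> active={job_D:*/18}
Op 3: register job_E */11 -> active={job_D:*/18, job_E:*/11}
Op 4: unregister job_D -> active={job_E:*/11}
Op 5: register job_A */18 -> active={job_A:*/18, job_E:*/11}
Op 6: register job_F */12 -> active={job_A:*/18, job_E:*/11, job_F:*/12}
Op 7: unregister job_F -> active={job_A:*/18, job_E:*/11}
Final interval of job_A = 18
Next fire of job_A after T=284: (284//18+1)*18 = 288

Answer: interval=18 next_fire=288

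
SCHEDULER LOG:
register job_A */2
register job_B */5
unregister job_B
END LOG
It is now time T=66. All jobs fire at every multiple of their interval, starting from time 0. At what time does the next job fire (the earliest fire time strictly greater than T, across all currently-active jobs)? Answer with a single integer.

Answer: 68

Derivation:
Op 1: register job_A */2 -> active={job_A:*/2}
Op 2: register job_B */5 -> active={job_A:*/2, job_B:*/5}
Op 3: unregister job_B -> active={job_A:*/2}
  job_A: interval 2, next fire after T=66 is 68
Earliest fire time = 68 (job job_A)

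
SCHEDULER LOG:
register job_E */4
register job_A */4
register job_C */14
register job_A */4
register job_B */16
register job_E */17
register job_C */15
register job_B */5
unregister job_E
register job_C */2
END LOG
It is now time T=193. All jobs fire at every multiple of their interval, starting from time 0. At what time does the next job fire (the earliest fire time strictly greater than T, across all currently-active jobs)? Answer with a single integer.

Op 1: register job_E */4 -> active={job_E:*/4}
Op 2: register job_A */4 -> active={job_A:*/4, job_E:*/4}
Op 3: register job_C */14 -> active={job_A:*/4, job_C:*/14, job_E:*/4}
Op 4: register job_A */4 -> active={job_A:*/4, job_C:*/14, job_E:*/4}
Op 5: register job_B */16 -> active={job_A:*/4, job_B:*/16, job_C:*/14, job_E:*/4}
Op 6: register job_E */17 -> active={job_A:*/4, job_B:*/16, job_C:*/14, job_E:*/17}
Op 7: register job_C */15 -> active={job_A:*/4, job_B:*/16, job_C:*/15, job_E:*/17}
Op 8: register job_B */5 -> active={job_A:*/4, job_B:*/5, job_C:*/15, job_E:*/17}
Op 9: unregister job_E -> active={job_A:*/4, job_B:*/5, job_C:*/15}
Op 10: register job_C */2 -> active={job_A:*/4, job_B:*/5, job_C:*/2}
  job_A: interval 4, next fire after T=193 is 196
  job_B: interval 5, next fire after T=193 is 195
  job_C: interval 2, next fire after T=193 is 194
Earliest fire time = 194 (job job_C)

Answer: 194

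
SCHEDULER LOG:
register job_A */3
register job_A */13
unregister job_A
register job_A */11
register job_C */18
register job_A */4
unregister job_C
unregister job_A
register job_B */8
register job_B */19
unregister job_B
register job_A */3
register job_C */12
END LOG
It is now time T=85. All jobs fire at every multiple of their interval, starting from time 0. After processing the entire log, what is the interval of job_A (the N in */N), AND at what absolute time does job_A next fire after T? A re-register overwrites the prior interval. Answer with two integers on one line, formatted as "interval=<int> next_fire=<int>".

Answer: interval=3 next_fire=87

Derivation:
Op 1: register job_A */3 -> active={job_A:*/3}
Op 2: register job_A */13 -> active={job_A:*/13}
Op 3: unregister job_A -> active={}
Op 4: register job_A */11 -> active={job_A:*/11}
Op 5: register job_C */18 -> active={job_A:*/11, job_C:*/18}
Op 6: register job_A */4 -> active={job_A:*/4, job_C:*/18}
Op 7: unregister job_C -> active={job_A:*/4}
Op 8: unregister job_A -> active={}
Op 9: register job_B */8 -> active={job_B:*/8}
Op 10: register job_B */19 -> active={job_B:*/19}
Op 11: unregister job_B -> active={}
Op 12: register job_A */3 -> active={job_A:*/3}
Op 13: register job_C */12 -> active={job_A:*/3, job_C:*/12}
Final interval of job_A = 3
Next fire of job_A after T=85: (85//3+1)*3 = 87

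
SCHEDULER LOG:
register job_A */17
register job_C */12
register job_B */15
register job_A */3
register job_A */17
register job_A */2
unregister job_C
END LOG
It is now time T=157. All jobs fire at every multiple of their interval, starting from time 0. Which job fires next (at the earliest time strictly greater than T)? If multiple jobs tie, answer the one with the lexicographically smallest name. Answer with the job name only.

Answer: job_A

Derivation:
Op 1: register job_A */17 -> active={job_A:*/17}
Op 2: register job_C */12 -> active={job_A:*/17, job_C:*/12}
Op 3: register job_B */15 -> active={job_A:*/17, job_B:*/15, job_C:*/12}
Op 4: register job_A */3 -> active={job_A:*/3, job_B:*/15, job_C:*/12}
Op 5: register job_A */17 -> active={job_A:*/17, job_B:*/15, job_C:*/12}
Op 6: register job_A */2 -> active={job_A:*/2, job_B:*/15, job_C:*/12}
Op 7: unregister job_C -> active={job_A:*/2, job_B:*/15}
  job_A: interval 2, next fire after T=157 is 158
  job_B: interval 15, next fire after T=157 is 165
Earliest = 158, winner (lex tiebreak) = job_A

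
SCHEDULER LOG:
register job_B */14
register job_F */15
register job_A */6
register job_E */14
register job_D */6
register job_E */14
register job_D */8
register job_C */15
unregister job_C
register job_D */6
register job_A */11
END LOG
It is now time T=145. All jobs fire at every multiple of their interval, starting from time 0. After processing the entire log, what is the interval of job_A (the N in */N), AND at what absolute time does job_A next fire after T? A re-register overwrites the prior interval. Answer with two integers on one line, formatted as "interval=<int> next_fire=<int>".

Op 1: register job_B */14 -> active={job_B:*/14}
Op 2: register job_F */15 -> active={job_B:*/14, job_F:*/15}
Op 3: register job_A */6 -> active={job_A:*/6, job_B:*/14, job_F:*/15}
Op 4: register job_E */14 -> active={job_A:*/6, job_B:*/14, job_E:*/14, job_F:*/15}
Op 5: register job_D */6 -> active={job_A:*/6, job_B:*/14, job_D:*/6, job_E:*/14, job_F:*/15}
Op 6: register job_E */14 -> active={job_A:*/6, job_B:*/14, job_D:*/6, job_E:*/14, job_F:*/15}
Op 7: register job_D */8 -> active={job_A:*/6, job_B:*/14, job_D:*/8, job_E:*/14, job_F:*/15}
Op 8: register job_C */15 -> active={job_A:*/6, job_B:*/14, job_C:*/15, job_D:*/8, job_E:*/14, job_F:*/15}
Op 9: unregister job_C -> active={job_A:*/6, job_B:*/14, job_D:*/8, job_E:*/14, job_F:*/15}
Op 10: register job_D */6 -> active={job_A:*/6, job_B:*/14, job_D:*/6, job_E:*/14, job_F:*/15}
Op 11: register job_A */11 -> active={job_A:*/11, job_B:*/14, job_D:*/6, job_E:*/14, job_F:*/15}
Final interval of job_A = 11
Next fire of job_A after T=145: (145//11+1)*11 = 154

Answer: interval=11 next_fire=154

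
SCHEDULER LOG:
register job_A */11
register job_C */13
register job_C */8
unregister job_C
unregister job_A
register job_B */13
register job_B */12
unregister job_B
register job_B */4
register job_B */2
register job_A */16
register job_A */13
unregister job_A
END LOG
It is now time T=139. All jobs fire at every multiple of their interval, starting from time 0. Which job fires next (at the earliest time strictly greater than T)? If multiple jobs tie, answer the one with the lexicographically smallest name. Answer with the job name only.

Answer: job_B

Derivation:
Op 1: register job_A */11 -> active={job_A:*/11}
Op 2: register job_C */13 -> active={job_A:*/11, job_C:*/13}
Op 3: register job_C */8 -> active={job_A:*/11, job_C:*/8}
Op 4: unregister job_C -> active={job_A:*/11}
Op 5: unregister job_A -> active={}
Op 6: register job_B */13 -> active={job_B:*/13}
Op 7: register job_B */12 -> active={job_B:*/12}
Op 8: unregister job_B -> active={}
Op 9: register job_B */4 -> active={job_B:*/4}
Op 10: register job_B */2 -> active={job_B:*/2}
Op 11: register job_A */16 -> active={job_A:*/16, job_B:*/2}
Op 12: register job_A */13 -> active={job_A:*/13, job_B:*/2}
Op 13: unregister job_A -> active={job_B:*/2}
  job_B: interval 2, next fire after T=139 is 140
Earliest = 140, winner (lex tiebreak) = job_B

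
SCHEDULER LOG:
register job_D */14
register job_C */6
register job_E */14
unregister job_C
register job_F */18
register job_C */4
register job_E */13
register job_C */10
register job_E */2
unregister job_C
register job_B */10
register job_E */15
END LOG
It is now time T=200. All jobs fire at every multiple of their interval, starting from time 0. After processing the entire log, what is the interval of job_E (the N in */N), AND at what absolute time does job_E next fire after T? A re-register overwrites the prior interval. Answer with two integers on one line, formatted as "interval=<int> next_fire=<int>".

Answer: interval=15 next_fire=210

Derivation:
Op 1: register job_D */14 -> active={job_D:*/14}
Op 2: register job_C */6 -> active={job_C:*/6, job_D:*/14}
Op 3: register job_E */14 -> active={job_C:*/6, job_D:*/14, job_E:*/14}
Op 4: unregister job_C -> active={job_D:*/14, job_E:*/14}
Op 5: register job_F */18 -> active={job_D:*/14, job_E:*/14, job_F:*/18}
Op 6: register job_C */4 -> active={job_C:*/4, job_D:*/14, job_E:*/14, job_F:*/18}
Op 7: register job_E */13 -> active={job_C:*/4, job_D:*/14, job_E:*/13, job_F:*/18}
Op 8: register job_C */10 -> active={job_C:*/10, job_D:*/14, job_E:*/13, job_F:*/18}
Op 9: register job_E */2 -> active={job_C:*/10, job_D:*/14, job_E:*/2, job_F:*/18}
Op 10: unregister job_C -> active={job_D:*/14, job_E:*/2, job_F:*/18}
Op 11: register job_B */10 -> active={job_B:*/10, job_D:*/14, job_E:*/2, job_F:*/18}
Op 12: register job_E */15 -> active={job_B:*/10, job_D:*/14, job_E:*/15, job_F:*/18}
Final interval of job_E = 15
Next fire of job_E after T=200: (200//15+1)*15 = 210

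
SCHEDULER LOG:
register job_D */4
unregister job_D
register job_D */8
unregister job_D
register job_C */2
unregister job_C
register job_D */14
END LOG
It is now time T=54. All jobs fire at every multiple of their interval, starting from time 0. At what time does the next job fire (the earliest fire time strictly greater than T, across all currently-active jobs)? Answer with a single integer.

Answer: 56

Derivation:
Op 1: register job_D */4 -> active={job_D:*/4}
Op 2: unregister job_D -> active={}
Op 3: register job_D */8 -> active={job_D:*/8}
Op 4: unregister job_D -> active={}
Op 5: register job_C */2 -> active={job_C:*/2}
Op 6: unregister job_C -> active={}
Op 7: register job_D */14 -> active={job_D:*/14}
  job_D: interval 14, next fire after T=54 is 56
Earliest fire time = 56 (job job_D)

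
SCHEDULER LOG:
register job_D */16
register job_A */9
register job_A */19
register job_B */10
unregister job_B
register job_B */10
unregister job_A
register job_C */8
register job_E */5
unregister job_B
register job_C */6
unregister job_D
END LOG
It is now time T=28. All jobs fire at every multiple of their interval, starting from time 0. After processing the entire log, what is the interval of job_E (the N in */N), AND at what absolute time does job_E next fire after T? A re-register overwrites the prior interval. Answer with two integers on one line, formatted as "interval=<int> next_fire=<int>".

Op 1: register job_D */16 -> active={job_D:*/16}
Op 2: register job_A */9 -> active={job_A:*/9, job_D:*/16}
Op 3: register job_A */19 -> active={job_A:*/19, job_D:*/16}
Op 4: register job_B */10 -> active={job_A:*/19, job_B:*/10, job_D:*/16}
Op 5: unregister job_B -> active={job_A:*/19, job_D:*/16}
Op 6: register job_B */10 -> active={job_A:*/19, job_B:*/10, job_D:*/16}
Op 7: unregister job_A -> active={job_B:*/10, job_D:*/16}
Op 8: register job_C */8 -> active={job_B:*/10, job_C:*/8, job_D:*/16}
Op 9: register job_E */5 -> active={job_B:*/10, job_C:*/8, job_D:*/16, job_E:*/5}
Op 10: unregister job_B -> active={job_C:*/8, job_D:*/16, job_E:*/5}
Op 11: register job_C */6 -> active={job_C:*/6, job_D:*/16, job_E:*/5}
Op 12: unregister job_D -> active={job_C:*/6, job_E:*/5}
Final interval of job_E = 5
Next fire of job_E after T=28: (28//5+1)*5 = 30

Answer: interval=5 next_fire=30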